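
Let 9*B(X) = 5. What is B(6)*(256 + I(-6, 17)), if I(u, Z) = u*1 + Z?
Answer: 445/3 ≈ 148.33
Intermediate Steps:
B(X) = 5/9 (B(X) = (1/9)*5 = 5/9)
I(u, Z) = Z + u (I(u, Z) = u + Z = Z + u)
B(6)*(256 + I(-6, 17)) = 5*(256 + (17 - 6))/9 = 5*(256 + 11)/9 = (5/9)*267 = 445/3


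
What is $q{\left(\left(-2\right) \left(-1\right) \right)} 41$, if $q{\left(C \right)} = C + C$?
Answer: $164$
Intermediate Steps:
$q{\left(C \right)} = 2 C$
$q{\left(\left(-2\right) \left(-1\right) \right)} 41 = 2 \left(\left(-2\right) \left(-1\right)\right) 41 = 2 \cdot 2 \cdot 41 = 4 \cdot 41 = 164$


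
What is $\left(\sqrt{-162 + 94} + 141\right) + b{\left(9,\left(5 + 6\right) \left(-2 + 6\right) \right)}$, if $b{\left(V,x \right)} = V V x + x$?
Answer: $3749 + 2 i \sqrt{17} \approx 3749.0 + 8.2462 i$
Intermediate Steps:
$b{\left(V,x \right)} = x + x V^{2}$ ($b{\left(V,x \right)} = V^{2} x + x = x V^{2} + x = x + x V^{2}$)
$\left(\sqrt{-162 + 94} + 141\right) + b{\left(9,\left(5 + 6\right) \left(-2 + 6\right) \right)} = \left(\sqrt{-162 + 94} + 141\right) + \left(5 + 6\right) \left(-2 + 6\right) \left(1 + 9^{2}\right) = \left(\sqrt{-68} + 141\right) + 11 \cdot 4 \left(1 + 81\right) = \left(2 i \sqrt{17} + 141\right) + 44 \cdot 82 = \left(141 + 2 i \sqrt{17}\right) + 3608 = 3749 + 2 i \sqrt{17}$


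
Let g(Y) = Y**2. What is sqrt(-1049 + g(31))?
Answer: 2*I*sqrt(22) ≈ 9.3808*I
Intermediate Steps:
sqrt(-1049 + g(31)) = sqrt(-1049 + 31**2) = sqrt(-1049 + 961) = sqrt(-88) = 2*I*sqrt(22)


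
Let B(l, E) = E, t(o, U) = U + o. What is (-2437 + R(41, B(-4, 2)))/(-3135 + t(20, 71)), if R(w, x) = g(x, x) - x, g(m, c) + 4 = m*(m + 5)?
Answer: 2429/3044 ≈ 0.79796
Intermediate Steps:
g(m, c) = -4 + m*(5 + m) (g(m, c) = -4 + m*(m + 5) = -4 + m*(5 + m))
R(w, x) = -4 + x**2 + 4*x (R(w, x) = (-4 + x**2 + 5*x) - x = -4 + x**2 + 4*x)
(-2437 + R(41, B(-4, 2)))/(-3135 + t(20, 71)) = (-2437 + (-4 + 2**2 + 4*2))/(-3135 + (71 + 20)) = (-2437 + (-4 + 4 + 8))/(-3135 + 91) = (-2437 + 8)/(-3044) = -2429*(-1/3044) = 2429/3044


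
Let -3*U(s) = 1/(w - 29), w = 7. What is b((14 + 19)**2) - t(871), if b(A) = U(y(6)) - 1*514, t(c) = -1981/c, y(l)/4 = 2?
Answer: -29416187/57486 ≈ -511.71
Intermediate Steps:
y(l) = 8 (y(l) = 4*2 = 8)
U(s) = 1/66 (U(s) = -1/(3*(7 - 29)) = -1/3/(-22) = -1/3*(-1/22) = 1/66)
b(A) = -33923/66 (b(A) = 1/66 - 1*514 = 1/66 - 514 = -33923/66)
b((14 + 19)**2) - t(871) = -33923/66 - (-1981)/871 = -33923/66 - 1*(-1981/871) = -33923/66 + 1981/871 = -29416187/57486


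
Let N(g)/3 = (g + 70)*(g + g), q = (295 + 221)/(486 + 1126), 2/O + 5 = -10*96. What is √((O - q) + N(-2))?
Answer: I*√123460010999845/388895 ≈ 28.571*I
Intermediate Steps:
O = -2/965 (O = 2/(-5 - 10*96) = 2/(-5 - 960) = 2/(-965) = 2*(-1/965) = -2/965 ≈ -0.0020725)
q = 129/403 (q = 516/1612 = 516*(1/1612) = 129/403 ≈ 0.32010)
N(g) = 6*g*(70 + g) (N(g) = 3*((g + 70)*(g + g)) = 3*((70 + g)*(2*g)) = 3*(2*g*(70 + g)) = 6*g*(70 + g))
√((O - q) + N(-2)) = √((-2/965 - 1*129/403) + 6*(-2)*(70 - 2)) = √((-2/965 - 129/403) + 6*(-2)*68) = √(-125291/388895 - 816) = √(-317463611/388895) = I*√123460010999845/388895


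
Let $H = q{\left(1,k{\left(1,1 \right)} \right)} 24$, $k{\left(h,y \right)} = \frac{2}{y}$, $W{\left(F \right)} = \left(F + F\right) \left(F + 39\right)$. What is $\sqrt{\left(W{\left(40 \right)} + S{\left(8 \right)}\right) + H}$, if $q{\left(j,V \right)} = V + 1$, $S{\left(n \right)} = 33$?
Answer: $5 \sqrt{257} \approx 80.156$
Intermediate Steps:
$W{\left(F \right)} = 2 F \left(39 + F\right)$
$q{\left(j,V \right)} = 1 + V$
$H = 72$ ($H = \left(1 + \frac{2}{1}\right) 24 = \left(1 + 2 \cdot 1\right) 24 = \left(1 + 2\right) 24 = 3 \cdot 24 = 72$)
$\sqrt{\left(W{\left(40 \right)} + S{\left(8 \right)}\right) + H} = \sqrt{\left(2 \cdot 40 \left(39 + 40\right) + 33\right) + 72} = \sqrt{\left(2 \cdot 40 \cdot 79 + 33\right) + 72} = \sqrt{\left(6320 + 33\right) + 72} = \sqrt{6353 + 72} = \sqrt{6425} = 5 \sqrt{257}$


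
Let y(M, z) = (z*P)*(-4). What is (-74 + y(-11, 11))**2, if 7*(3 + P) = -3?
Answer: 289444/49 ≈ 5907.0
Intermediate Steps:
P = -24/7 (P = -3 + (1/7)*(-3) = -3 - 3/7 = -24/7 ≈ -3.4286)
y(M, z) = 96*z/7 (y(M, z) = (z*(-24/7))*(-4) = -24*z/7*(-4) = 96*z/7)
(-74 + y(-11, 11))**2 = (-74 + (96/7)*11)**2 = (-74 + 1056/7)**2 = (538/7)**2 = 289444/49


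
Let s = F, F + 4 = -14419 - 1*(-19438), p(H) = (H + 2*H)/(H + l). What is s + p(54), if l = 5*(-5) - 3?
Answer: 65276/13 ≈ 5021.2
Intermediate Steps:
l = -28 (l = -25 - 3 = -28)
p(H) = 3*H/(-28 + H) (p(H) = (H + 2*H)/(H - 28) = (3*H)/(-28 + H) = 3*H/(-28 + H))
F = 5015 (F = -4 + (-14419 - 1*(-19438)) = -4 + (-14419 + 19438) = -4 + 5019 = 5015)
s = 5015
s + p(54) = 5015 + 3*54/(-28 + 54) = 5015 + 3*54/26 = 5015 + 3*54*(1/26) = 5015 + 81/13 = 65276/13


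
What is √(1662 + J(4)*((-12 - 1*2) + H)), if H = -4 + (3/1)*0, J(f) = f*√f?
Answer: √1518 ≈ 38.962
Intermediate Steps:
J(f) = f^(3/2)
H = -4 (H = -4 + (3*1)*0 = -4 + 3*0 = -4 + 0 = -4)
√(1662 + J(4)*((-12 - 1*2) + H)) = √(1662 + 4^(3/2)*((-12 - 1*2) - 4)) = √(1662 + 8*((-12 - 2) - 4)) = √(1662 + 8*(-14 - 4)) = √(1662 + 8*(-18)) = √(1662 - 144) = √1518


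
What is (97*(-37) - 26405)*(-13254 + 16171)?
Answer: -87492498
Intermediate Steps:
(97*(-37) - 26405)*(-13254 + 16171) = (-3589 - 26405)*2917 = -29994*2917 = -87492498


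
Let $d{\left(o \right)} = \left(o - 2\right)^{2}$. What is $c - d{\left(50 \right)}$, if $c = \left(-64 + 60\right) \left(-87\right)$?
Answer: $-1956$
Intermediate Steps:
$c = 348$ ($c = \left(-4\right) \left(-87\right) = 348$)
$d{\left(o \right)} = \left(-2 + o\right)^{2}$
$c - d{\left(50 \right)} = 348 - \left(-2 + 50\right)^{2} = 348 - 48^{2} = 348 - 2304 = -1956$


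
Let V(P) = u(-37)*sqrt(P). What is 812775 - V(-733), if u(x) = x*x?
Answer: 812775 - 1369*I*sqrt(733) ≈ 8.1278e+5 - 37064.0*I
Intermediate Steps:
u(x) = x**2
V(P) = 1369*sqrt(P) (V(P) = (-37)**2*sqrt(P) = 1369*sqrt(P))
812775 - V(-733) = 812775 - 1369*sqrt(-733) = 812775 - 1369*I*sqrt(733)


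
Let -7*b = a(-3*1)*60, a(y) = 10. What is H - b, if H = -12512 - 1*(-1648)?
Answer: -75448/7 ≈ -10778.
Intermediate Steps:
H = -10864 (H = -12512 + 1648 = -10864)
b = -600/7 (b = -10*60/7 = -⅐*600 = -600/7 ≈ -85.714)
H - b = -10864 - 1*(-600/7) = -10864 + 600/7 = -75448/7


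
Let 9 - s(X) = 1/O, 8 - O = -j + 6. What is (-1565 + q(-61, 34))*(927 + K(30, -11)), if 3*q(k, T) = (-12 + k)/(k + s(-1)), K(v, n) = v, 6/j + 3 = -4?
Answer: -633342919/423 ≈ -1.4973e+6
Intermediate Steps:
j = -6/7 (j = 6/(-3 - 4) = 6/(-7) = 6*(-1/7) = -6/7 ≈ -0.85714)
O = 8/7 (O = 8 - (-1*(-6/7) + 6) = 8 - (6/7 + 6) = 8 - 1*48/7 = 8 - 48/7 = 8/7 ≈ 1.1429)
s(X) = 65/8 (s(X) = 9 - 1/8/7 = 9 - 1*7/8 = 9 - 7/8 = 65/8)
q(k, T) = (-12 + k)/(3*(65/8 + k)) (q(k, T) = ((-12 + k)/(k + 65/8))/3 = ((-12 + k)/(65/8 + k))/3 = (-12 + k)/(3*(65/8 + k)))
(-1565 + q(-61, 34))*(927 + K(30, -11)) = (-1565 + 8*(-12 - 61)/(3*(65 + 8*(-61))))*(927 + 30) = (-1565 + (8/3)*(-73)/(65 - 488))*957 = (-1565 + (8/3)*(-73)/(-423))*957 = (-1565 + (8/3)*(-1/423)*(-73))*957 = (-1565 + 584/1269)*957 = -1985401/1269*957 = -633342919/423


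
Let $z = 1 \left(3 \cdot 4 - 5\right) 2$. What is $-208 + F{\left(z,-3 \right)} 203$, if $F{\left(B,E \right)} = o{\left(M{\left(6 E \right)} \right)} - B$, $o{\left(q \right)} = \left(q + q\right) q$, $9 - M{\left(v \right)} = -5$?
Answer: $76526$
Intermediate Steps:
$M{\left(v \right)} = 14$ ($M{\left(v \right)} = 9 - -5 = 9 + 5 = 14$)
$o{\left(q \right)} = 2 q^{2}$ ($o{\left(q \right)} = 2 q q = 2 q^{2}$)
$z = 14$ ($z = 1 \left(12 - 5\right) 2 = 1 \cdot 7 \cdot 2 = 7 \cdot 2 = 14$)
$F{\left(B,E \right)} = 392 - B$ ($F{\left(B,E \right)} = 2 \cdot 14^{2} - B = 2 \cdot 196 - B = 392 - B$)
$-208 + F{\left(z,-3 \right)} 203 = -208 + \left(392 - 14\right) 203 = -208 + 378 \cdot 203 = -208 + 76734 = 76526$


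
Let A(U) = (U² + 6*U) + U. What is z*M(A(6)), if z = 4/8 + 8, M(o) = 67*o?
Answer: 44421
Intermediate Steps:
A(U) = U² + 7*U
z = 17/2 (z = (⅛)*4 + 8 = ½ + 8 = 17/2 ≈ 8.5000)
z*M(A(6)) = 17*(67*(6*(7 + 6)))/2 = 17*(67*(6*13))/2 = 17*(67*78)/2 = (17/2)*5226 = 44421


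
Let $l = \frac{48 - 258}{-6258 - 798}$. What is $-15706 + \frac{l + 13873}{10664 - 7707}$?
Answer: $- \frac{7800033187}{496776} \approx -15701.0$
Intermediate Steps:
$l = \frac{5}{168}$ ($l = - \frac{210}{-7056} = \left(-210\right) \left(- \frac{1}{7056}\right) = \frac{5}{168} \approx 0.029762$)
$-15706 + \frac{l + 13873}{10664 - 7707} = -15706 + \frac{\frac{5}{168} + 13873}{10664 - 7707} = -15706 + \frac{2330669}{168 \cdot 2957} = -15706 + \frac{2330669}{168} \cdot \frac{1}{2957} = -15706 + \frac{2330669}{496776} = - \frac{7800033187}{496776}$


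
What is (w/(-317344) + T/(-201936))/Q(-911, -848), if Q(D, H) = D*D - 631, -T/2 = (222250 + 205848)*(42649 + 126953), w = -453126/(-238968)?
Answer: 38236815585749689681/44095851211724040960 ≈ 0.86713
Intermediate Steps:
w = 75521/39828 (w = -453126*(-1/238968) = 75521/39828 ≈ 1.8962)
T = -145212553992 (T = -2*(222250 + 205848)*(42649 + 126953) = -856196*169602 = -2*72606276996 = -145212553992)
Q(D, H) = -631 + D² (Q(D, H) = D² - 631 = -631 + D²)
(w/(-317344) + T/(-201936))/Q(-911, -848) = ((75521/39828)/(-317344) - 145212553992/(-201936))/(-631 + (-911)²) = ((75521/39828)*(-1/317344) - 145212553992*(-1/201936))/(-631 + 829921) = (-75521/12639176832 + 6050523083/8414)/829290 = (38236815585749689681/53173016932224)*(1/829290) = 38236815585749689681/44095851211724040960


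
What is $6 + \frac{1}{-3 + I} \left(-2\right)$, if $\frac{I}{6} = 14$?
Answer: $\frac{484}{81} \approx 5.9753$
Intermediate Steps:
$I = 84$ ($I = 6 \cdot 14 = 84$)
$6 + \frac{1}{-3 + I} \left(-2\right) = 6 + \frac{1}{-3 + 84} \left(-2\right) = 6 + \frac{1}{81} \left(-2\right) = 6 - \frac{2}{81} = \frac{484}{81}$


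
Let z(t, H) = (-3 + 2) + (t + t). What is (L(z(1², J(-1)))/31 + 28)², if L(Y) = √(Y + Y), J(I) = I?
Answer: (868 + √2)²/961 ≈ 786.56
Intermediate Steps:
z(t, H) = -1 + 2*t
L(Y) = √2*√Y (L(Y) = √(2*Y) = √2*√Y)
(L(z(1², J(-1)))/31 + 28)² = ((√2*√(-1 + 2*1²))/31 + 28)² = ((√2*√(-1 + 2*1))*(1/31) + 28)² = ((√2*√(-1 + 2))*(1/31) + 28)² = ((√2*√1)*(1/31) + 28)² = ((√2*1)*(1/31) + 28)² = (√2*(1/31) + 28)² = (√2/31 + 28)² = (28 + √2/31)²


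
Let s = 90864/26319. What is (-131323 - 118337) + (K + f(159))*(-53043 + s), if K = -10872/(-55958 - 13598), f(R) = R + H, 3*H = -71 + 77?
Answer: -1342063315330017/152553697 ≈ -8.7973e+6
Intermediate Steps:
s = 30288/8773 (s = 90864*(1/26319) = 30288/8773 ≈ 3.4524)
H = 2 (H = (-71 + 77)/3 = (1/3)*6 = 2)
f(R) = 2 + R (f(R) = R + 2 = 2 + R)
K = 2718/17389 (K = -10872/(-69556) = -10872*(-1/69556) = 2718/17389 ≈ 0.15631)
(-131323 - 118337) + (K + f(159))*(-53043 + s) = (-131323 - 118337) + (2718/17389 + (2 + 159))*(-53043 + 30288/8773) = -249660 + (2718/17389 + 161)*(-465315951/8773) = -249660 + (2802347/17389)*(-465315951/8773) = -249660 - 1303976759336997/152553697 = -1342063315330017/152553697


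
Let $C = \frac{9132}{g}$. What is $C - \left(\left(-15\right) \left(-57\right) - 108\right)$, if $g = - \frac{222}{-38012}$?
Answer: $\frac{57826625}{37} \approx 1.5629 \cdot 10^{6}$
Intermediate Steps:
$g = \frac{111}{19006}$ ($g = \left(-222\right) \left(- \frac{1}{38012}\right) = \frac{111}{19006} \approx 0.0058403$)
$C = \frac{57854264}{37}$ ($C = \frac{9132}{\frac{111}{19006}} = 9132 \cdot \frac{19006}{111} = \frac{57854264}{37} \approx 1.5636 \cdot 10^{6}$)
$C - \left(\left(-15\right) \left(-57\right) - 108\right) = \frac{57854264}{37} - \left(\left(-15\right) \left(-57\right) - 108\right) = \frac{57854264}{37} - \left(855 - 108\right) = \frac{57854264}{37} - 747 = \frac{57826625}{37}$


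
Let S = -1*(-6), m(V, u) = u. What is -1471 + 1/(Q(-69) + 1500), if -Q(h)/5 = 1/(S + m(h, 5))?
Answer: -24264134/16495 ≈ -1471.0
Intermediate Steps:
S = 6
Q(h) = -5/11 (Q(h) = -5/(6 + 5) = -5/11)
-1471 + 1/(Q(-69) + 1500) = -1471 + 1/(-5/11 + 1500) = -1471 + 1/(16495/11) = -1471 + 11/16495 = -24264134/16495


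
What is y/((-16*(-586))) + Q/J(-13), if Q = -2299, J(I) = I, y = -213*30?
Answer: 10736177/60944 ≈ 176.16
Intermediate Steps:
y = -6390
y/((-16*(-586))) + Q/J(-13) = -6390/((-16*(-586))) - 2299/(-13) = -6390/9376 - 2299*(-1/13) = -6390*1/9376 + 2299/13 = -3195/4688 + 2299/13 = 10736177/60944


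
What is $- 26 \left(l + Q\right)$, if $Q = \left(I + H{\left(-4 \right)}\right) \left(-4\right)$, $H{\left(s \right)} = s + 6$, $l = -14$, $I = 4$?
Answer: $988$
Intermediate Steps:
$H{\left(s \right)} = 6 + s$
$Q = -24$ ($Q = \left(4 + \left(6 - 4\right)\right) \left(-4\right) = \left(4 + 2\right) \left(-4\right) = 6 \left(-4\right) = -24$)
$- 26 \left(l + Q\right) = - 26 \left(-14 - 24\right) = \left(-26\right) \left(-38\right) = 988$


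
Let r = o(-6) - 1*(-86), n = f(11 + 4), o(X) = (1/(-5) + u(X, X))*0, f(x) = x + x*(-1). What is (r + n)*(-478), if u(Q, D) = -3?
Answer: -41108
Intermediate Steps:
f(x) = 0 (f(x) = x - x = 0)
o(X) = 0 (o(X) = (1/(-5) - 3)*0 = (-1/5 - 3)*0 = -16/5*0 = 0)
n = 0
r = 86 (r = 0 - 1*(-86) = 0 + 86 = 86)
(r + n)*(-478) = (86 + 0)*(-478) = 86*(-478) = -41108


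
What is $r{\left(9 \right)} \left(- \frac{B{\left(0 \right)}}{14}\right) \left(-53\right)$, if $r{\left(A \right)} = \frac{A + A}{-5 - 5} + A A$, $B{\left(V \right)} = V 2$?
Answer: $0$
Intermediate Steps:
$B{\left(V \right)} = 2 V$
$r{\left(A \right)} = A^{2} - \frac{A}{5}$ ($r{\left(A \right)} = \frac{2 A}{-10} + A^{2} = 2 A \left(- \frac{1}{10}\right) + A^{2} = - \frac{A}{5} + A^{2} = A^{2} - \frac{A}{5}$)
$r{\left(9 \right)} \left(- \frac{B{\left(0 \right)}}{14}\right) \left(-53\right) = 9 \left(- \frac{1}{5} + 9\right) \left(- \frac{2 \cdot 0}{14}\right) \left(-53\right) = 9 \cdot \frac{44}{5} \left(- \frac{0}{14}\right) \left(-53\right) = \frac{396 \left(\left(-1\right) 0\right)}{5} \left(-53\right) = \frac{396}{5} \cdot 0 \left(-53\right) = 0 \left(-53\right) = 0$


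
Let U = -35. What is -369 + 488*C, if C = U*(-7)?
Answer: 119191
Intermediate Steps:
C = 245 (C = -35*(-7) = 245)
-369 + 488*C = -369 + 488*245 = -369 + 119560 = 119191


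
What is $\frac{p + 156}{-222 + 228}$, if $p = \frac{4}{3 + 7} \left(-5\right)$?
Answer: $\frac{77}{3} \approx 25.667$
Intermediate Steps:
$p = -2$ ($p = \frac{4}{10} \left(-5\right) = 4 \cdot \frac{1}{10} \left(-5\right) = \frac{2}{5} \left(-5\right) = -2$)
$\frac{p + 156}{-222 + 228} = \frac{-2 + 156}{-222 + 228} = \frac{154}{6} = 154 \cdot \frac{1}{6} = \frac{77}{3}$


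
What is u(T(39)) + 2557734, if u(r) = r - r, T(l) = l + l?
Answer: 2557734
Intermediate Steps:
T(l) = 2*l
u(r) = 0
u(T(39)) + 2557734 = 0 + 2557734 = 2557734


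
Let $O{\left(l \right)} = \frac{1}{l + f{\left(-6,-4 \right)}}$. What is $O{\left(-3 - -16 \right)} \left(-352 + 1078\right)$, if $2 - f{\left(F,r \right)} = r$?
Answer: $\frac{726}{19} \approx 38.211$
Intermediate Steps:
$f{\left(F,r \right)} = 2 - r$
$O{\left(l \right)} = \frac{1}{6 + l}$ ($O{\left(l \right)} = \frac{1}{l + \left(2 - -4\right)} = \frac{1}{l + \left(2 + 4\right)} = \frac{1}{l + 6} = \frac{1}{6 + l}$)
$O{\left(-3 - -16 \right)} \left(-352 + 1078\right) = \frac{-352 + 1078}{6 - -13} = \frac{1}{6 + \left(-3 + 16\right)} 726 = \frac{1}{6 + 13} \cdot 726 = \frac{1}{19} \cdot 726 = \frac{726}{19}$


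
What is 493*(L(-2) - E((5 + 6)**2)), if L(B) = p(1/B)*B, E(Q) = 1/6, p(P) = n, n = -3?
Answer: 17255/6 ≈ 2875.8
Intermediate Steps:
p(P) = -3
E(Q) = 1/6
L(B) = -3*B
493*(L(-2) - E((5 + 6)**2)) = 493*(-3*(-2) - 1*1/6) = 493*(6 - 1/6) = 493*(35/6) = 17255/6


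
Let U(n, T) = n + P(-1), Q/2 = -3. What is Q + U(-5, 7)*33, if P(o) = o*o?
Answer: -138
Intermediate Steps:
P(o) = o²
Q = -6 (Q = 2*(-3) = -6)
U(n, T) = 1 + n (U(n, T) = n + (-1)² = n + 1 = 1 + n)
Q + U(-5, 7)*33 = -6 + (1 - 5)*33 = -6 - 4*33 = -6 - 132 = -138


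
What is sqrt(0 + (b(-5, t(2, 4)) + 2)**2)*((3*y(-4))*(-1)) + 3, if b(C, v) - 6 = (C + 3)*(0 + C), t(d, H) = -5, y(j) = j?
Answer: 219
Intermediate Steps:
b(C, v) = 6 + C*(3 + C) (b(C, v) = 6 + (C + 3)*(0 + C) = 6 + (3 + C)*C = 6 + C*(3 + C))
sqrt(0 + (b(-5, t(2, 4)) + 2)**2)*((3*y(-4))*(-1)) + 3 = sqrt(0 + ((6 + (-5)**2 + 3*(-5)) + 2)**2)*((3*(-4))*(-1)) + 3 = sqrt(0 + ((6 + 25 - 15) + 2)**2)*(-12*(-1)) + 3 = sqrt(0 + (16 + 2)**2)*12 + 3 = sqrt(0 + 18**2)*12 + 3 = sqrt(0 + 324)*12 + 3 = sqrt(324)*12 + 3 = 18*12 + 3 = 216 + 3 = 219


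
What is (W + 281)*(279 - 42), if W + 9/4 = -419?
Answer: -132957/4 ≈ -33239.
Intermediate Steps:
W = -1685/4 (W = -9/4 - 419 = -1685/4 ≈ -421.25)
(W + 281)*(279 - 42) = (-1685/4 + 281)*(279 - 42) = -561/4*237 = -132957/4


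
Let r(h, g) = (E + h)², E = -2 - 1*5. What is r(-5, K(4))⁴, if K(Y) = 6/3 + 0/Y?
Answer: 429981696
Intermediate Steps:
E = -7 (E = -2 - 5 = -7)
K(Y) = 2 (K(Y) = 6*(⅓) + 0 = 2 + 0 = 2)
r(h, g) = (-7 + h)²
r(-5, K(4))⁴ = ((-7 - 5)²)⁴ = ((-12)²)⁴ = 144⁴ = 429981696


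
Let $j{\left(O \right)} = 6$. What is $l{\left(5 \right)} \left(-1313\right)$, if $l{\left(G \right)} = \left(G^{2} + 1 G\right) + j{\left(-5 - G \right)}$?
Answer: $-47268$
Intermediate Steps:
$l{\left(G \right)} = 6 + G + G^{2}$ ($l{\left(G \right)} = \left(G^{2} + 1 G\right) + 6 = \left(G^{2} + G\right) + 6 = \left(G + G^{2}\right) + 6 = 6 + G + G^{2}$)
$l{\left(5 \right)} \left(-1313\right) = \left(6 + 5 + 5^{2}\right) \left(-1313\right) = \left(6 + 5 + 25\right) \left(-1313\right) = 36 \left(-1313\right) = -47268$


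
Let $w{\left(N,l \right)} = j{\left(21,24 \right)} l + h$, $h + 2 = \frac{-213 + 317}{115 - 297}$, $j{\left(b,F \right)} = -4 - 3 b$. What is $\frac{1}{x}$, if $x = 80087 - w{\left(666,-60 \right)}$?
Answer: $\frac{7}{532487} \approx 1.3146 \cdot 10^{-5}$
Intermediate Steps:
$h = - \frac{18}{7}$ ($h = -2 + \frac{-213 + 317}{115 - 297} = -2 + \frac{104}{-182} = -2 + 104 \left(- \frac{1}{182}\right) = -2 - \frac{4}{7} = - \frac{18}{7} \approx -2.5714$)
$w{\left(N,l \right)} = - \frac{18}{7} - 67 l$ ($w{\left(N,l \right)} = \left(-4 - 63\right) l - \frac{18}{7} = - 67 l - \frac{18}{7} = - \frac{18}{7} - 67 l$)
$x = \frac{532487}{7}$ ($x = 80087 - \left(- \frac{18}{7} - -4020\right) = 80087 - \left(- \frac{18}{7} + 4020\right) = 80087 - \frac{28122}{7} = \frac{532487}{7} \approx 76070.0$)
$\frac{1}{x} = \frac{1}{\frac{532487}{7}} = \frac{7}{532487}$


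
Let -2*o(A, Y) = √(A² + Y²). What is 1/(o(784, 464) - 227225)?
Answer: -227225/51630993137 + 8*√3242/51630993137 ≈ -4.3921e-6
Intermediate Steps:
o(A, Y) = -√(A² + Y²)/2
1/(o(784, 464) - 227225) = 1/(-√(784² + 464²)/2 - 227225) = 1/(-√(614656 + 215296)/2 - 227225) = 1/(-8*√3242 - 227225) = 1/(-227225 - 8*√3242)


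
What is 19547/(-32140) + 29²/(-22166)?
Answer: -230154271/356207620 ≈ -0.64612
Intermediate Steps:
19547/(-32140) + 29²/(-22166) = 19547*(-1/32140) + 841*(-1/22166) = -19547/32140 - 841/22166 = -230154271/356207620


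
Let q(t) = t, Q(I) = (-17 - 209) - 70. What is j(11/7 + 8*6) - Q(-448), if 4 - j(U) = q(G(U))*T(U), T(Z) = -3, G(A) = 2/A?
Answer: 104142/347 ≈ 300.12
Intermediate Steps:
Q(I) = -296 (Q(I) = -226 - 70 = -296)
j(U) = 4 + 6/U (j(U) = 4 - 2/U*(-3) = 4 - (-6)/U = 4 + 6/U)
j(11/7 + 8*6) - Q(-448) = (4 + 6/(11/7 + 8*6)) - 1*(-296) = (4 + 6/(11*(1/7) + 48)) + 296 = (4 + 6/(11/7 + 48)) + 296 = (4 + 6/(347/7)) + 296 = (4 + 6*(7/347)) + 296 = (4 + 42/347) + 296 = 1430/347 + 296 = 104142/347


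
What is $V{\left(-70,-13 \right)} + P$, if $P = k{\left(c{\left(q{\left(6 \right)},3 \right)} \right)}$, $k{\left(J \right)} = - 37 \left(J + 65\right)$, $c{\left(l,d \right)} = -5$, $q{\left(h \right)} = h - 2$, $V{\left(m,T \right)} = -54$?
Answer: $-2274$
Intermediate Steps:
$q{\left(h \right)} = -2 + h$
$k{\left(J \right)} = -2405 - 37 J$ ($k{\left(J \right)} = - 37 \left(65 + J\right) = -2405 - 37 J$)
$P = -2220$ ($P = -2405 - -185 = -2405 + 185 = -2220$)
$V{\left(-70,-13 \right)} + P = -54 - 2220 = -2274$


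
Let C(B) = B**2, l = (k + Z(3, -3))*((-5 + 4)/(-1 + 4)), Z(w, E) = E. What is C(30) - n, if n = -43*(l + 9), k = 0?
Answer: 1330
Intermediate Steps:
l = 1 (l = (0 - 3)*((-5 + 4)/(-1 + 4)) = -(-3)/3 = -3*(-1/3) = 1)
n = -430 (n = -43*(1 + 9) = -43*10 = -430)
C(30) - n = 30**2 - 1*(-430) = 900 + 430 = 1330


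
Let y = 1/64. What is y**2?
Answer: 1/4096 ≈ 0.00024414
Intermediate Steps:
y = 1/64 ≈ 0.015625
y**2 = (1/64)**2 = 1/4096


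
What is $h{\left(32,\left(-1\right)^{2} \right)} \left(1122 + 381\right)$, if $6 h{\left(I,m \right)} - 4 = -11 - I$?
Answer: $- \frac{19539}{2} \approx -9769.5$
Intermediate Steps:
$h{\left(I,m \right)} = - \frac{7}{6} - \frac{I}{6}$ ($h{\left(I,m \right)} = \frac{2}{3} + \frac{-11 - I}{6} = \frac{2}{3} - \left(\frac{11}{6} + \frac{I}{6}\right) = - \frac{7}{6} - \frac{I}{6}$)
$h{\left(32,\left(-1\right)^{2} \right)} \left(1122 + 381\right) = \left(- \frac{7}{6} - \frac{16}{3}\right) \left(1122 + 381\right) = \left(- \frac{7}{6} - \frac{16}{3}\right) 1503 = \left(- \frac{13}{2}\right) 1503 = - \frac{19539}{2}$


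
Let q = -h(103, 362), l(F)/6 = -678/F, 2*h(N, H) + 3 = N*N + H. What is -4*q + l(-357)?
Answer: 2611740/119 ≈ 21947.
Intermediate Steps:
h(N, H) = -3/2 + H/2 + N**2/2 (h(N, H) = -3/2 + (N*N + H)/2 = -3/2 + (N**2 + H)/2 = -3/2 + (H + N**2)/2 = -3/2 + (H/2 + N**2/2) = -3/2 + H/2 + N**2/2)
l(F) = -4068/F (l(F) = 6*(-678/F) = -4068/F)
q = -5484 (q = -(-3/2 + (1/2)*362 + (1/2)*103**2) = -(-3/2 + 181 + (1/2)*10609) = -(-3/2 + 181 + 10609/2) = -1*5484 = -5484)
-4*q + l(-357) = -4*(-5484) - 4068/(-357) = 21936 - 4068*(-1/357) = 21936 + 1356/119 = 2611740/119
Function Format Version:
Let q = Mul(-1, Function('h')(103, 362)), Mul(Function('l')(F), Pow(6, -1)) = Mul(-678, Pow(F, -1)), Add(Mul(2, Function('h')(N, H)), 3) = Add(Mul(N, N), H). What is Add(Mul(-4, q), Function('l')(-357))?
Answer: Rational(2611740, 119) ≈ 21947.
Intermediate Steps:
Function('h')(N, H) = Add(Rational(-3, 2), Mul(Rational(1, 2), H), Mul(Rational(1, 2), Pow(N, 2))) (Function('h')(N, H) = Add(Rational(-3, 2), Mul(Rational(1, 2), Add(Mul(N, N), H))) = Add(Rational(-3, 2), Mul(Rational(1, 2), Add(Pow(N, 2), H))) = Add(Rational(-3, 2), Mul(Rational(1, 2), Add(H, Pow(N, 2)))) = Add(Rational(-3, 2), Add(Mul(Rational(1, 2), H), Mul(Rational(1, 2), Pow(N, 2)))) = Add(Rational(-3, 2), Mul(Rational(1, 2), H), Mul(Rational(1, 2), Pow(N, 2))))
Function('l')(F) = Mul(-4068, Pow(F, -1)) (Function('l')(F) = Mul(6, Mul(-678, Pow(F, -1))) = Mul(-4068, Pow(F, -1)))
q = -5484 (q = Mul(-1, Add(Rational(-3, 2), Mul(Rational(1, 2), 362), Mul(Rational(1, 2), Pow(103, 2)))) = Mul(-1, Add(Rational(-3, 2), 181, Mul(Rational(1, 2), 10609))) = Mul(-1, Add(Rational(-3, 2), 181, Rational(10609, 2))) = Mul(-1, 5484) = -5484)
Add(Mul(-4, q), Function('l')(-357)) = Add(Mul(-4, -5484), Mul(-4068, Pow(-357, -1))) = Add(21936, Mul(-4068, Rational(-1, 357))) = Add(21936, Rational(1356, 119)) = Rational(2611740, 119)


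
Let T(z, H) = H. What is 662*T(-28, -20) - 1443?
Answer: -14683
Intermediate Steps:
662*T(-28, -20) - 1443 = 662*(-20) - 1443 = -13240 - 1443 = -14683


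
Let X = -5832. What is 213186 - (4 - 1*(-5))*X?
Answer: 265674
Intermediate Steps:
213186 - (4 - 1*(-5))*X = 213186 - (4 - 1*(-5))*(-5832) = 213186 - (4 + 5)*(-5832) = 213186 - 9*(-5832) = 213186 - 1*(-52488) = 213186 + 52488 = 265674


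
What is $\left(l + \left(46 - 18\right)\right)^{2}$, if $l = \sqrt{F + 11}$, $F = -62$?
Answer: $\left(28 + i \sqrt{51}\right)^{2} \approx 733.0 + 399.92 i$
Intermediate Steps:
$l = i \sqrt{51}$ ($l = \sqrt{-62 + 11} = \sqrt{-51} = i \sqrt{51} \approx 7.1414 i$)
$\left(l + \left(46 - 18\right)\right)^{2} = \left(i \sqrt{51} + \left(46 - 18\right)\right)^{2} = \left(i \sqrt{51} + 28\right)^{2} = \left(28 + i \sqrt{51}\right)^{2}$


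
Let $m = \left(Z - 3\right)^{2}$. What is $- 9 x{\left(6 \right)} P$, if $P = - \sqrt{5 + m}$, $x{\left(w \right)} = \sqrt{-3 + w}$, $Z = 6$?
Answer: $9 \sqrt{42} \approx 58.327$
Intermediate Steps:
$m = 9$ ($m = \left(6 - 3\right)^{2} = 3^{2} = 9$)
$P = - \sqrt{14}$ ($P = - \sqrt{5 + 9} = - \sqrt{14} \approx -3.7417$)
$- 9 x{\left(6 \right)} P = - 9 \sqrt{-3 + 6} \left(- \sqrt{14}\right) = - 9 \sqrt{3} \left(- \sqrt{14}\right) = 9 \sqrt{42}$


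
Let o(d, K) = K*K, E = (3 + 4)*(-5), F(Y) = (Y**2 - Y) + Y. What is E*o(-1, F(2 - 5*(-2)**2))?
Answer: -3674160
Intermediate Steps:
F(Y) = Y**2
E = -35 (E = 7*(-5) = -35)
o(d, K) = K**2
E*o(-1, F(2 - 5*(-2)**2)) = -35*(2 - 5*(-2)**2)**4 = -35*(2 - 5*4)**4 = -35*(2 - 20)**4 = -35*((-18)**2)**2 = -35*324**2 = -35*104976 = -3674160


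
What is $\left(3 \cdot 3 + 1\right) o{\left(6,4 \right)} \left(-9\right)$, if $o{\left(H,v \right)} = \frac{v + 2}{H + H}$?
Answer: $-45$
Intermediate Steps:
$o{\left(H,v \right)} = \frac{2 + v}{2 H}$
$\left(3 \cdot 3 + 1\right) o{\left(6,4 \right)} \left(-9\right) = \left(3 \cdot 3 + 1\right) \frac{2 + 4}{2 \cdot 6} \left(-9\right) = \left(9 + 1\right) \frac{1}{2} \cdot \frac{1}{6} \cdot 6 \left(-9\right) = 10 \cdot \frac{1}{2} \left(-9\right) = 5 \left(-9\right) = -45$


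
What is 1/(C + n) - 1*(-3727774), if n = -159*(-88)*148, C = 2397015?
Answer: 16655064238195/4467831 ≈ 3.7278e+6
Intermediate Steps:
n = 2070816 (n = 13992*148 = 2070816)
1/(C + n) - 1*(-3727774) = 1/(2397015 + 2070816) - 1*(-3727774) = 1/4467831 + 3727774 = 16655064238195/4467831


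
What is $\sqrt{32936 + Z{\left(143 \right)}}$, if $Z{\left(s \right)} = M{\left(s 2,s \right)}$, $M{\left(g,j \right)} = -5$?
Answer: $3 \sqrt{3659} \approx 181.47$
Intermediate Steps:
$Z{\left(s \right)} = -5$
$\sqrt{32936 + Z{\left(143 \right)}} = \sqrt{32936 - 5} = \sqrt{32931} = 3 \sqrt{3659}$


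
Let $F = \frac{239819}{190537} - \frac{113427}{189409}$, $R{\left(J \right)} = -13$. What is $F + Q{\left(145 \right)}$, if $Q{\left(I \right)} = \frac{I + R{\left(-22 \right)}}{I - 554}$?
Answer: $\frac{4975237411292}{14760573856897} \approx 0.33706$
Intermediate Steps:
$F = \frac{23811836672}{36089422633}$ ($F = 239819 \cdot \frac{1}{190537} - \frac{113427}{189409} = \frac{239819}{190537} - \frac{113427}{189409} = \frac{23811836672}{36089422633} \approx 0.6598$)
$Q{\left(I \right)} = \frac{-13 + I}{-554 + I}$ ($Q{\left(I \right)} = \frac{I - 13}{I - 554} = \frac{-13 + I}{-554 + I}$)
$F + Q{\left(145 \right)} = \frac{23811836672}{36089422633} + \frac{-13 + 145}{-554 + 145} = \frac{23811836672}{36089422633} + \frac{1}{-409} \cdot 132 = \frac{23811836672}{36089422633} - \frac{132}{409} = \frac{4975237411292}{14760573856897}$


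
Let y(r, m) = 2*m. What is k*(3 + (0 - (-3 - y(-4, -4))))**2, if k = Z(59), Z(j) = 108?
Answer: 432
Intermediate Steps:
k = 108
k*(3 + (0 - (-3 - y(-4, -4))))**2 = 108*(3 + (0 - (-3 - 2*(-4))))**2 = 108*(3 + (0 - (-3 - 1*(-8))))**2 = 108*(3 + (0 - (-3 + 8)))**2 = 108*(3 + (0 - 1*5))**2 = 108*(3 + (0 - 5))**2 = 108*(3 - 5)**2 = 108*(-2)**2 = 108*4 = 432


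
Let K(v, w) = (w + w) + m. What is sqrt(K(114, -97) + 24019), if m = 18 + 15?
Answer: sqrt(23858) ≈ 154.46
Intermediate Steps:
m = 33
K(v, w) = 33 + 2*w (K(v, w) = (w + w) + 33 = 2*w + 33 = 33 + 2*w)
sqrt(K(114, -97) + 24019) = sqrt((33 + 2*(-97)) + 24019) = sqrt((33 - 194) + 24019) = sqrt(-161 + 24019) = sqrt(23858)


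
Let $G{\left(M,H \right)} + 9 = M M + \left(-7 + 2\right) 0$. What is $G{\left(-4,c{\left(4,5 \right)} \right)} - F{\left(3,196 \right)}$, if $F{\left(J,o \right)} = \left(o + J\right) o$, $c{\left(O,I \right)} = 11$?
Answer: $-38997$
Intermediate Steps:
$F{\left(J,o \right)} = o \left(J + o\right)$ ($F{\left(J,o \right)} = \left(J + o\right) o = o \left(J + o\right)$)
$G{\left(M,H \right)} = -9 + M^{2}$ ($G{\left(M,H \right)} = -9 + \left(M M + \left(-7 + 2\right) 0\right) = -9 + \left(M^{2} - 0\right) = -9 + \left(M^{2} + 0\right) = -9 + M^{2}$)
$G{\left(-4,c{\left(4,5 \right)} \right)} - F{\left(3,196 \right)} = \left(-9 + \left(-4\right)^{2}\right) - 196 \left(3 + 196\right) = \left(-9 + 16\right) - 196 \cdot 199 = 7 - 39004 = -38997$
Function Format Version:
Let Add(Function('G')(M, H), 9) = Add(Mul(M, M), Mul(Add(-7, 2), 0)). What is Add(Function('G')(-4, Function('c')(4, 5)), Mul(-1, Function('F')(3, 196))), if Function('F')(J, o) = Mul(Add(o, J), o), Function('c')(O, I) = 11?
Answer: -38997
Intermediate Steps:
Function('F')(J, o) = Mul(o, Add(J, o)) (Function('F')(J, o) = Mul(Add(J, o), o) = Mul(o, Add(J, o)))
Function('G')(M, H) = Add(-9, Pow(M, 2)) (Function('G')(M, H) = Add(-9, Add(Mul(M, M), Mul(Add(-7, 2), 0))) = Add(-9, Add(Pow(M, 2), Mul(-5, 0))) = Add(-9, Add(Pow(M, 2), 0)) = Add(-9, Pow(M, 2)))
Add(Function('G')(-4, Function('c')(4, 5)), Mul(-1, Function('F')(3, 196))) = Add(Add(-9, Pow(-4, 2)), Mul(-1, Mul(196, Add(3, 196)))) = Add(Add(-9, 16), Mul(-1, Mul(196, 199))) = Add(7, Mul(-1, 39004)) = Add(7, -39004) = -38997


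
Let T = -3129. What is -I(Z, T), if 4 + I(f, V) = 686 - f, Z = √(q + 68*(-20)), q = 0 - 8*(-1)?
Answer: -682 + 26*I*√2 ≈ -682.0 + 36.77*I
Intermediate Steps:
q = 8 (q = 0 + 8 = 8)
Z = 26*I*√2 (Z = √(8 + 68*(-20)) = √(8 - 1360) = √(-1352) = 26*I*√2 ≈ 36.77*I)
I(f, V) = 682 - f (I(f, V) = -4 + (686 - f) = 682 - f)
-I(Z, T) = -(682 - 26*I*√2) = -682 + 26*I*√2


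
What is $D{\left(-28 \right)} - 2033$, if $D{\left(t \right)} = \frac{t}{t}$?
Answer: $-2032$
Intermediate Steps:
$D{\left(t \right)} = 1$
$D{\left(-28 \right)} - 2033 = 1 - 2033 = -2032$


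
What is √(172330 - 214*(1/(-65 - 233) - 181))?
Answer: √4685847807/149 ≈ 459.42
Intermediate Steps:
√(172330 - 214*(1/(-65 - 233) - 181)) = √(172330 - 214*(1/(-298) - 181)) = √(172330 - 214*(-1/298 - 181)) = √(172330 - 214*(-53939/298)) = √(172330 + 5771473/149) = √(31448643/149) = √4685847807/149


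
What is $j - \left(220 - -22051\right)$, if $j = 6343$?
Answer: $-15928$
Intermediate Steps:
$j - \left(220 - -22051\right) = 6343 - \left(220 - -22051\right) = 6343 - \left(220 + 22051\right) = 6343 - 22271 = -15928$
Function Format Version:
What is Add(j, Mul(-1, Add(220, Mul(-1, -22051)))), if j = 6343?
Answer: -15928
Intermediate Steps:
Add(j, Mul(-1, Add(220, Mul(-1, -22051)))) = Add(6343, Mul(-1, Add(220, Mul(-1, -22051)))) = Add(6343, Mul(-1, Add(220, 22051))) = Add(6343, Mul(-1, 22271)) = Add(6343, -22271) = -15928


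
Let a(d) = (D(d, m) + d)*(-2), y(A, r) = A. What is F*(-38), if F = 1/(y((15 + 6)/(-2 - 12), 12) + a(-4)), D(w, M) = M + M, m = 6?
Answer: 76/35 ≈ 2.1714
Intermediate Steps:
D(w, M) = 2*M
a(d) = -24 - 2*d (a(d) = (2*6 + d)*(-2) = (12 + d)*(-2) = -24 - 2*d)
F = -2/35 (F = 1/((15 + 6)/(-2 - 12) + (-24 - 2*(-4))) = 1/(21/(-14) + (-24 + 8)) = 1/(21*(-1/14) - 16) = 1/(-3/2 - 16) = 1/(-35/2) = -2/35 ≈ -0.057143)
F*(-38) = -2/35*(-38) = 76/35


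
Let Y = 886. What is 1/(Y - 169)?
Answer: 1/717 ≈ 0.0013947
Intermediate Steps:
1/(Y - 169) = 1/(886 - 169) = 1/717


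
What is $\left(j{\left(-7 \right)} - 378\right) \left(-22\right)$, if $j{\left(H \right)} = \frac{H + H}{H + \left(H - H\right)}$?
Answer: $8272$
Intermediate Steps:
$j{\left(H \right)} = 2$ ($j{\left(H \right)} = \frac{2 H}{H + 0} = \frac{2 H}{H} = 2$)
$\left(j{\left(-7 \right)} - 378\right) \left(-22\right) = \left(2 - 378\right) \left(-22\right) = \left(-376\right) \left(-22\right) = 8272$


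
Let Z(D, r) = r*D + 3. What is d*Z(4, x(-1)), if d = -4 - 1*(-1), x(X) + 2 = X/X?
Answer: 3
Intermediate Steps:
x(X) = -1 (x(X) = -2 + X/X = -2 + 1 = -1)
Z(D, r) = 3 + D*r (Z(D, r) = D*r + 3 = 3 + D*r)
d = -3 (d = -4 + 1 = -3)
d*Z(4, x(-1)) = -3*(3 + 4*(-1)) = -3*(3 - 4) = -3*(-1) = 3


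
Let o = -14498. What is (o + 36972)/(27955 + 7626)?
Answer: 1322/2093 ≈ 0.63163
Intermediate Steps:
(o + 36972)/(27955 + 7626) = (-14498 + 36972)/(27955 + 7626) = 22474/35581 = 22474*(1/35581) = 1322/2093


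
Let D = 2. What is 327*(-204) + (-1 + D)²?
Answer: -66707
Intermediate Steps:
327*(-204) + (-1 + D)² = 327*(-204) + (-1 + 2)² = -66708 + 1² = -66708 + 1 = -66707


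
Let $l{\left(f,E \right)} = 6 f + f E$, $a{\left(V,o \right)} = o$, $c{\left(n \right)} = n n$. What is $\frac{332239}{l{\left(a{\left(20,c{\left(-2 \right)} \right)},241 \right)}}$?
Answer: $\frac{332239}{988} \approx 336.27$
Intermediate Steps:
$c{\left(n \right)} = n^{2}$
$l{\left(f,E \right)} = 6 f + E f$
$\frac{332239}{l{\left(a{\left(20,c{\left(-2 \right)} \right)},241 \right)}} = \frac{332239}{\left(-2\right)^{2} \left(6 + 241\right)} = \frac{332239}{4 \cdot 247} = \frac{332239}{988}$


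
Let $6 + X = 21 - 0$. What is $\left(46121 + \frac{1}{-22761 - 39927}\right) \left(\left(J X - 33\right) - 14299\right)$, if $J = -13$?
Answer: $- \frac{42000945379169}{62688} \approx -6.7 \cdot 10^{8}$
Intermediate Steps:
$X = 15$ ($X = -6 + \left(21 - 0\right) = -6 + \left(21 + 0\right) = -6 + 21 = 15$)
$\left(46121 + \frac{1}{-22761 - 39927}\right) \left(\left(J X - 33\right) - 14299\right) = \left(46121 + \frac{1}{-22761 - 39927}\right) \left(\left(\left(-13\right) 15 - 33\right) - 14299\right) = \left(46121 + \frac{1}{-62688}\right) \left(\left(-195 - 33\right) - 14299\right) = \left(46121 - \frac{1}{62688}\right) \left(-228 - 14299\right) = \frac{2891233247}{62688} \left(-14527\right) = - \frac{42000945379169}{62688}$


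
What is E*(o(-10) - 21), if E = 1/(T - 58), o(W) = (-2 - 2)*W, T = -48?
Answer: -19/106 ≈ -0.17925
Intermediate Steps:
o(W) = -4*W
E = -1/106 (E = 1/(-48 - 58) = 1/(-106) = -1/106 ≈ -0.0094340)
E*(o(-10) - 21) = -(-4*(-10) - 21)/106 = -(40 - 21)/106 = -1/106*19 = -19/106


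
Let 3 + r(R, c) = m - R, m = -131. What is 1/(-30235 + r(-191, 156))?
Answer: -1/30178 ≈ -3.3137e-5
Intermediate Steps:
r(R, c) = -134 - R (r(R, c) = -3 + (-131 - R) = -134 - R)
1/(-30235 + r(-191, 156)) = 1/(-30235 + (-134 - 1*(-191))) = 1/(-30235 + (-134 + 191)) = 1/(-30235 + 57) = 1/(-30178) = -1/30178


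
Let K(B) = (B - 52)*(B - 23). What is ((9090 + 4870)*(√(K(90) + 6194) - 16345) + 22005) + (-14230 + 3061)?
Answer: -228165364 + 27920*√2185 ≈ -2.2686e+8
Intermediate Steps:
K(B) = (-52 + B)*(-23 + B)
((9090 + 4870)*(√(K(90) + 6194) - 16345) + 22005) + (-14230 + 3061) = ((9090 + 4870)*(√((1196 + 90² - 75*90) + 6194) - 16345) + 22005) + (-14230 + 3061) = (13960*(√((1196 + 8100 - 6750) + 6194) - 16345) + 22005) - 11169 = (13960*(√(2546 + 6194) - 16345) + 22005) - 11169 = (13960*(√8740 - 16345) + 22005) - 11169 = (13960*(2*√2185 - 16345) + 22005) - 11169 = (13960*(-16345 + 2*√2185) + 22005) - 11169 = ((-228176200 + 27920*√2185) + 22005) - 11169 = (-228154195 + 27920*√2185) - 11169 = -228165364 + 27920*√2185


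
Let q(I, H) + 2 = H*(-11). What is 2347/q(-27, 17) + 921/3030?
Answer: -2312447/190890 ≈ -12.114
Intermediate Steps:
q(I, H) = -2 - 11*H (q(I, H) = -2 + H*(-11) = -2 - 11*H)
2347/q(-27, 17) + 921/3030 = 2347/(-2 - 11*17) + 921/3030 = 2347/(-2 - 187) + 921*(1/3030) = 2347/(-189) + 307/1010 = 2347*(-1/189) + 307/1010 = -2347/189 + 307/1010 = -2312447/190890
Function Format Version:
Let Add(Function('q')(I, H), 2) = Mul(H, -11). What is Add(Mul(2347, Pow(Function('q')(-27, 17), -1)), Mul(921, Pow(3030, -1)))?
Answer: Rational(-2312447, 190890) ≈ -12.114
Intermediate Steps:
Function('q')(I, H) = Add(-2, Mul(-11, H)) (Function('q')(I, H) = Add(-2, Mul(H, -11)) = Add(-2, Mul(-11, H)))
Add(Mul(2347, Pow(Function('q')(-27, 17), -1)), Mul(921, Pow(3030, -1))) = Add(Mul(2347, Pow(Add(-2, Mul(-11, 17)), -1)), Mul(921, Pow(3030, -1))) = Add(Mul(2347, Pow(Add(-2, -187), -1)), Mul(921, Rational(1, 3030))) = Add(Mul(2347, Pow(-189, -1)), Rational(307, 1010)) = Add(Mul(2347, Rational(-1, 189)), Rational(307, 1010)) = Add(Rational(-2347, 189), Rational(307, 1010)) = Rational(-2312447, 190890)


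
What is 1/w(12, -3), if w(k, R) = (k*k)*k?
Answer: 1/1728 ≈ 0.00057870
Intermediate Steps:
w(k, R) = k**3 (w(k, R) = k**2*k = k**3)
1/w(12, -3) = 1/(12**3) = 1/1728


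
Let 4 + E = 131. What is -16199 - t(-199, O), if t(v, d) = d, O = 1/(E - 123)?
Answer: -64797/4 ≈ -16199.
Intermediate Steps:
E = 127 (E = -4 + 131 = 127)
O = ¼ (O = 1/(127 - 123) = 1/4 = ¼ ≈ 0.25000)
-16199 - t(-199, O) = -16199 - 1*¼ = -16199 - ¼ = -64797/4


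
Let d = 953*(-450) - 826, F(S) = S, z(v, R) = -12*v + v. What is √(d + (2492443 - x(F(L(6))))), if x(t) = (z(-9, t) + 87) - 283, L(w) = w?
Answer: 4*√128929 ≈ 1436.3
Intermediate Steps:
z(v, R) = -11*v
d = -429676 (d = -428850 - 826 = -429676)
x(t) = -97 (x(t) = (-11*(-9) + 87) - 283 = (99 + 87) - 283 = 186 - 283 = -97)
√(d + (2492443 - x(F(L(6))))) = √(-429676 + (2492443 - 1*(-97))) = √(-429676 + (2492443 + 97)) = √(-429676 + 2492540) = √2062864 = 4*√128929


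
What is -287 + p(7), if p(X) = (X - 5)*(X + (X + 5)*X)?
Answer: -105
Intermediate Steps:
p(X) = (-5 + X)*(X + X*(5 + X)) (p(X) = (-5 + X)*(X + (5 + X)*X) = (-5 + X)*(X + X*(5 + X)))
-287 + p(7) = -287 + 7*(-30 + 7 + 7²) = -287 + 7*(-30 + 7 + 49) = -287 + 7*26 = -287 + 182 = -105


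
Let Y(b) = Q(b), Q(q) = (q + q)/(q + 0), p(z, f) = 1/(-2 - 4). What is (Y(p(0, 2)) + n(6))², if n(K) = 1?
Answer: 9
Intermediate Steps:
p(z, f) = -⅙ (p(z, f) = 1/(-6) = -⅙)
Q(q) = 2 (Q(q) = (2*q)/q = 2)
Y(b) = 2
(Y(p(0, 2)) + n(6))² = (2 + 1)² = 3² = 9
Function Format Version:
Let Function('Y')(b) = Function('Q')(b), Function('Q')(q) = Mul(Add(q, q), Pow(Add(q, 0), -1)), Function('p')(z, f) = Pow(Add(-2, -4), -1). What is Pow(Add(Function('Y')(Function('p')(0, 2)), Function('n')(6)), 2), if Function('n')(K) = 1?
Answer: 9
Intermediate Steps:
Function('p')(z, f) = Rational(-1, 6) (Function('p')(z, f) = Pow(-6, -1) = Rational(-1, 6))
Function('Q')(q) = 2 (Function('Q')(q) = Mul(Mul(2, q), Pow(q, -1)) = 2)
Function('Y')(b) = 2
Pow(Add(Function('Y')(Function('p')(0, 2)), Function('n')(6)), 2) = Pow(Add(2, 1), 2) = Pow(3, 2) = 9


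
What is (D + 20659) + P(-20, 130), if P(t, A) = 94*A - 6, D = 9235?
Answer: 42108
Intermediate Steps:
P(t, A) = -6 + 94*A
(D + 20659) + P(-20, 130) = (9235 + 20659) + (-6 + 94*130) = 29894 + (-6 + 12220) = 29894 + 12214 = 42108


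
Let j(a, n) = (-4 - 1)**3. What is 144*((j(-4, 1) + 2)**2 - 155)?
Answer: 2156256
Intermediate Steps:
j(a, n) = -125 (j(a, n) = (-5)**3 = -125)
144*((j(-4, 1) + 2)**2 - 155) = 144*((-125 + 2)**2 - 155) = 144*((-123)**2 - 155) = 144*(15129 - 155) = 144*14974 = 2156256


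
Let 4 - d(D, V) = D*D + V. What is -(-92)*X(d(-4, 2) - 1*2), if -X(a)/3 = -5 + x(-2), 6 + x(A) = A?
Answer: 3588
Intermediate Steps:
x(A) = -6 + A
d(D, V) = 4 - V - D² (d(D, V) = 4 - (D*D + V) = 4 - (D² + V) = 4 - (V + D²) = 4 + (-V - D²) = 4 - V - D²)
X(a) = 39 (X(a) = -3*(-5 + (-6 - 2)) = -3*(-5 - 8) = -3*(-13) = 39)
-(-92)*X(d(-4, 2) - 1*2) = -(-92)*39 = -92*(-39) = 3588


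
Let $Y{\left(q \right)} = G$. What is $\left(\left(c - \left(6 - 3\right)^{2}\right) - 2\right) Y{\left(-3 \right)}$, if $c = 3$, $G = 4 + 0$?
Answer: $-32$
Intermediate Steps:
$G = 4$
$Y{\left(q \right)} = 4$
$\left(\left(c - \left(6 - 3\right)^{2}\right) - 2\right) Y{\left(-3 \right)} = \left(\left(3 - \left(6 - 3\right)^{2}\right) - 2\right) 4 = \left(\left(3 - 3^{2}\right) - 2\right) 4 = \left(\left(3 - 9\right) - 2\right) 4 = \left(-6 - 2\right) 4 = \left(-8\right) 4 = -32$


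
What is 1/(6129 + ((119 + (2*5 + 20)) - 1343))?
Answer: 1/4935 ≈ 0.00020263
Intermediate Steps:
1/(6129 + ((119 + (2*5 + 20)) - 1343)) = 1/(6129 + ((119 + (10 + 20)) - 1343)) = 1/(6129 + ((119 + 30) - 1343)) = 1/(6129 + (149 - 1343)) = 1/(6129 - 1194) = 1/4935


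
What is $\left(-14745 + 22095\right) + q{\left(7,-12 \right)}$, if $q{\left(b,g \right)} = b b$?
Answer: $7399$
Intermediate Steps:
$q{\left(b,g \right)} = b^{2}$
$\left(-14745 + 22095\right) + q{\left(7,-12 \right)} = \left(-14745 + 22095\right) + 7^{2} = 7350 + 49 = 7399$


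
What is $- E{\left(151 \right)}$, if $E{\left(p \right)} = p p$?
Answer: $-22801$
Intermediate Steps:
$E{\left(p \right)} = p^{2}$
$- E{\left(151 \right)} = - 151^{2} = \left(-1\right) 22801 = -22801$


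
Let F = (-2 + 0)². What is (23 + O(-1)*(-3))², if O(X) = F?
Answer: 121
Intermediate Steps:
F = 4 (F = (-2)² = 4)
O(X) = 4
(23 + O(-1)*(-3))² = (23 + 4*(-3))² = (23 - 12)² = 11² = 121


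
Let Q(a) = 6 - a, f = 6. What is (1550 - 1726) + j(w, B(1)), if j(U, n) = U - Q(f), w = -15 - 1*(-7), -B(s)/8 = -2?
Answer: -184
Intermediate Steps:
B(s) = 16 (B(s) = -8*(-2) = 16)
w = -8 (w = -15 + 7 = -8)
j(U, n) = U (j(U, n) = U - (6 - 1*6) = U - (6 - 6) = U - 1*0 = U + 0 = U)
(1550 - 1726) + j(w, B(1)) = (1550 - 1726) - 8 = -176 - 8 = -184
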